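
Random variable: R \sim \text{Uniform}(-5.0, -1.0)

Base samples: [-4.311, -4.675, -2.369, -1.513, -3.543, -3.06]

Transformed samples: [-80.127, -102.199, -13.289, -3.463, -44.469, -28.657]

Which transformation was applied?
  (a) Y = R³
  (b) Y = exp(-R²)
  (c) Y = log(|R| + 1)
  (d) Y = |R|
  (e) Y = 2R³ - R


Checking option (a) Y = R³:
  R = -4.311 -> Y = -80.127 ✓
  R = -4.675 -> Y = -102.199 ✓
  R = -2.369 -> Y = -13.289 ✓
All samples match this transformation.

(a) R³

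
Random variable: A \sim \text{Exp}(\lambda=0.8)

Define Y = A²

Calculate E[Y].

Using E[X²] = Var(X) + (E[X])²:
E[A] = 1.25
Var(A) = 1/0.8^2 = 1.5625
E[A²] = 1.5625 + 1.25² = 1.5625 + 1.5625 = 3.125

3.125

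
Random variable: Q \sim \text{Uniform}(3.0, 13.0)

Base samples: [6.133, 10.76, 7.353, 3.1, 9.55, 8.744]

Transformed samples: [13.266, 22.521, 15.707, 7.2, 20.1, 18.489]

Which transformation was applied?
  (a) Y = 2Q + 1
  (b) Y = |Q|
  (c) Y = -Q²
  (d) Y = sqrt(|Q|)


Checking option (a) Y = 2Q + 1:
  Q = 6.133 -> Y = 13.266 ✓
  Q = 10.76 -> Y = 22.521 ✓
  Q = 7.353 -> Y = 15.707 ✓
All samples match this transformation.

(a) 2Q + 1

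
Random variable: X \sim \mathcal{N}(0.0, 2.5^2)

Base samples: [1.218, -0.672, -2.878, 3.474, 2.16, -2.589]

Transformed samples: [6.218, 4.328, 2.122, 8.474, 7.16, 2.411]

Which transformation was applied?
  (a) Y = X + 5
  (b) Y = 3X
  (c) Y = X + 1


Checking option (a) Y = X + 5:
  X = 1.218 -> Y = 6.218 ✓
  X = -0.672 -> Y = 4.328 ✓
  X = -2.878 -> Y = 2.122 ✓
All samples match this transformation.

(a) X + 5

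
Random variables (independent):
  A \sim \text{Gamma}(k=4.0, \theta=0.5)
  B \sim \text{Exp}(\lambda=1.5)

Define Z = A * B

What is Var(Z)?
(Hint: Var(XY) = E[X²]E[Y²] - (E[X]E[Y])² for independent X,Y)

Var(XY) = E[X²]E[Y²] - (E[X]E[Y])²
E[A] = 2, Var(A) = 1
E[B] = 0.66666667, Var(B) = 0.44444444
E[A²] = 1 + 2² = 5
E[B²] = 0.44444444 + 0.66666667² = 0.88888889
Var(Z) = 5*0.88888889 - (2*0.66666667)²
= 4.4444444 - 1.7777778 = 2.6666667

2.6666667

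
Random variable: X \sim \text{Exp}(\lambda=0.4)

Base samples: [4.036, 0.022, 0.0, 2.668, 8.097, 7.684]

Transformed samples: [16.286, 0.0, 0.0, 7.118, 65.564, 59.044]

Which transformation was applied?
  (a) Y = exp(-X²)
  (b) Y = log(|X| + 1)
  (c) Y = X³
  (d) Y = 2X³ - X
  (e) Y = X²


Checking option (e) Y = X²:
  X = 4.036 -> Y = 16.286 ✓
  X = 0.022 -> Y = 0.0 ✓
  X = 0.0 -> Y = 0.0 ✓
All samples match this transformation.

(e) X²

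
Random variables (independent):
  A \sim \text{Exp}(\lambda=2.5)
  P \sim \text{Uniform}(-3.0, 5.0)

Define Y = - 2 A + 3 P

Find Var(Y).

For independent RVs: Var(aX + bY) = a²Var(X) + b²Var(Y)
Var(A) = 0.16
Var(P) = 5.3333333
Var(Y) = (-2)²*0.16 + 3²*5.3333333
= 4*0.16 + 9*5.3333333 = 48.64

48.64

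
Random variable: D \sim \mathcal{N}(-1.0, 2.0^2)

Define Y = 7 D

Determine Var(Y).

For Y = aD + b: Var(Y) = a² * Var(D)
Var(D) = 2.0^2 = 4
Var(Y) = 7² * 4 = 49 * 4 = 196

196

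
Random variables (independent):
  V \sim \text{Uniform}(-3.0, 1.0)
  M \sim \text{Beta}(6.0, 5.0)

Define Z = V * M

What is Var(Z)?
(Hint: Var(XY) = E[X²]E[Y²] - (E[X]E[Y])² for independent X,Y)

Var(XY) = E[X²]E[Y²] - (E[X]E[Y])²
E[V] = -1, Var(V) = 1.3333333
E[M] = 0.54545455, Var(M) = 0.020661157
E[V²] = 1.3333333 + (-1)² = 2.3333333
E[M²] = 0.020661157 + 0.54545455² = 0.31818182
Var(Z) = 2.3333333*0.31818182 - (-1*0.54545455)²
= 0.74242424 - 0.29752066 = 0.44490358

0.44490358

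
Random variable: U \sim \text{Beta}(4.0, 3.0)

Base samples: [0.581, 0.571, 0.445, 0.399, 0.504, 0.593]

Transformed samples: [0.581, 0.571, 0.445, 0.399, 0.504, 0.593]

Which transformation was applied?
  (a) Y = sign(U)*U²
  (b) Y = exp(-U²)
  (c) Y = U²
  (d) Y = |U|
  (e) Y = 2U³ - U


Checking option (d) Y = |U|:
  U = 0.581 -> Y = 0.581 ✓
  U = 0.571 -> Y = 0.571 ✓
  U = 0.445 -> Y = 0.445 ✓
All samples match this transformation.

(d) |U|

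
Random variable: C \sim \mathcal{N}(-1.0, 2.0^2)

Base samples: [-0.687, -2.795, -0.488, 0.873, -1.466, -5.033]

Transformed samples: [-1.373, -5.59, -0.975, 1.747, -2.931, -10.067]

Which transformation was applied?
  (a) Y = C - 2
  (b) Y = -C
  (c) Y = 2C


Checking option (c) Y = 2C:
  C = -0.687 -> Y = -1.373 ✓
  C = -2.795 -> Y = -5.59 ✓
  C = -0.488 -> Y = -0.975 ✓
All samples match this transformation.

(c) 2C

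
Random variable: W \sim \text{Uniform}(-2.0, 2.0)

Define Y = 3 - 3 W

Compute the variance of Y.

For Y = aW + b: Var(Y) = a² * Var(W)
Var(W) = (2 + 2)^2/12 = 1.3333333
Var(Y) = (-3)² * 1.3333333 = 9 * 1.3333333 = 12

12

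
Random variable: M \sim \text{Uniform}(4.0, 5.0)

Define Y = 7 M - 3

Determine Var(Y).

For Y = aM + b: Var(Y) = a² * Var(M)
Var(M) = (5 - 4)^2/12 = 0.083333333
Var(Y) = 7² * 0.083333333 = 49 * 0.083333333 = 4.0833333

4.0833333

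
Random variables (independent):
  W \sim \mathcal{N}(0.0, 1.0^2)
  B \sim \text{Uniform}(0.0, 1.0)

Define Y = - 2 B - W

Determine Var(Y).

For independent RVs: Var(aX + bY) = a²Var(X) + b²Var(Y)
Var(W) = 1
Var(B) = 0.083333333
Var(Y) = (-1)²*1 + (-2)²*0.083333333
= 1*1 + 4*0.083333333 = 1.3333333

1.3333333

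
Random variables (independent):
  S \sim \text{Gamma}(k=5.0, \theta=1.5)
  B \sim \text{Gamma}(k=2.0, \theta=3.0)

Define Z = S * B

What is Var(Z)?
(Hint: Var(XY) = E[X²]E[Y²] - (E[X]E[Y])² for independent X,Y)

Var(XY) = E[X²]E[Y²] - (E[X]E[Y])²
E[S] = 7.5, Var(S) = 11.25
E[B] = 6, Var(B) = 18
E[S²] = 11.25 + 7.5² = 67.5
E[B²] = 18 + 6² = 54
Var(Z) = 67.5*54 - (7.5*6)²
= 3645 - 2025 = 1620

1620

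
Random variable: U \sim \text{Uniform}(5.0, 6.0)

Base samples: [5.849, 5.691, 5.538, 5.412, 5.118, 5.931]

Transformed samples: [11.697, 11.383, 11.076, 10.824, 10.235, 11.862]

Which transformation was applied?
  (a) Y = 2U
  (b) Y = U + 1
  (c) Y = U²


Checking option (a) Y = 2U:
  U = 5.849 -> Y = 11.697 ✓
  U = 5.691 -> Y = 11.383 ✓
  U = 5.538 -> Y = 11.076 ✓
All samples match this transformation.

(a) 2U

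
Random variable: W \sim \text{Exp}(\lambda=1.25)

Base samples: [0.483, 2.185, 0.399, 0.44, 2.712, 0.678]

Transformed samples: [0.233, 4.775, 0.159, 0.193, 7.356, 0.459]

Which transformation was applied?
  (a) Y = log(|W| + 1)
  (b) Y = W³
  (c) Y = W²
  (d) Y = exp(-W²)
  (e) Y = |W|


Checking option (c) Y = W²:
  W = 0.483 -> Y = 0.233 ✓
  W = 2.185 -> Y = 4.775 ✓
  W = 0.399 -> Y = 0.159 ✓
All samples match this transformation.

(c) W²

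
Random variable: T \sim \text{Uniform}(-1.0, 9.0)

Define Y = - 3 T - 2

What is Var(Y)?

For Y = aT + b: Var(Y) = a² * Var(T)
Var(T) = (9 + 1)^2/12 = 8.3333333
Var(Y) = (-3)² * 8.3333333 = 9 * 8.3333333 = 75

75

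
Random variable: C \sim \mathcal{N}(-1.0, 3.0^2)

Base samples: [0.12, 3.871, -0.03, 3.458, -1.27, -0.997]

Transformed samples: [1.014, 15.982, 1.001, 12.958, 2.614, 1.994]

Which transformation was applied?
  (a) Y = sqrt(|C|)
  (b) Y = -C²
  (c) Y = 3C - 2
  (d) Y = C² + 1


Checking option (d) Y = C² + 1:
  C = 0.12 -> Y = 1.014 ✓
  C = 3.871 -> Y = 15.982 ✓
  C = -0.03 -> Y = 1.001 ✓
All samples match this transformation.

(d) C² + 1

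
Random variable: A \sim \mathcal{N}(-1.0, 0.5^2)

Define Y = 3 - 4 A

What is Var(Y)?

For Y = aA + b: Var(Y) = a² * Var(A)
Var(A) = 0.5^2 = 0.25
Var(Y) = (-4)² * 0.25 = 16 * 0.25 = 4

4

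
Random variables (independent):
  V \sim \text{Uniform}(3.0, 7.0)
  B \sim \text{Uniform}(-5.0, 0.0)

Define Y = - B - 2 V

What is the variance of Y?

For independent RVs: Var(aX + bY) = a²Var(X) + b²Var(Y)
Var(V) = 1.3333333
Var(B) = 2.0833333
Var(Y) = (-2)²*1.3333333 + (-1)²*2.0833333
= 4*1.3333333 + 1*2.0833333 = 7.4166667

7.4166667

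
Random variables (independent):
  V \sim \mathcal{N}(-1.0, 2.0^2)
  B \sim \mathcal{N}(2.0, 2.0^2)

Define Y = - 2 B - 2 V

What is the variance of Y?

For independent RVs: Var(aX + bY) = a²Var(X) + b²Var(Y)
Var(V) = 4
Var(B) = 4
Var(Y) = (-2)²*4 + (-2)²*4
= 4*4 + 4*4 = 32

32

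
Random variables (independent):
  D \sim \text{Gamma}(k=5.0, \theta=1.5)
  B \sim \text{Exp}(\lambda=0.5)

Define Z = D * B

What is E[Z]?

For independent RVs: E[XY] = E[X]*E[Y]
E[D] = 7.5
E[B] = 2
E[Z] = 7.5 * 2 = 15

15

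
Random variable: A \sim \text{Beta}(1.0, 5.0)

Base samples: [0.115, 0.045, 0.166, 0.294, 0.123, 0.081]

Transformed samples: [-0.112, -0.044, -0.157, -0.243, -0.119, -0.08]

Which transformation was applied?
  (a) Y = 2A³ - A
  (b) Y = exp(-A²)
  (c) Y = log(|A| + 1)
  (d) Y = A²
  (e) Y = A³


Checking option (a) Y = 2A³ - A:
  A = 0.115 -> Y = -0.112 ✓
  A = 0.045 -> Y = -0.044 ✓
  A = 0.166 -> Y = -0.157 ✓
All samples match this transformation.

(a) 2A³ - A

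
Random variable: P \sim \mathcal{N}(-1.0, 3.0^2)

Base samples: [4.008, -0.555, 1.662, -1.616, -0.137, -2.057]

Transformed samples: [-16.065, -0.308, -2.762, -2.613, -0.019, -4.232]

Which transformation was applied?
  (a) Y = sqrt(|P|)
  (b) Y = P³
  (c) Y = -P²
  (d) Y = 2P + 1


Checking option (c) Y = -P²:
  P = 4.008 -> Y = -16.065 ✓
  P = -0.555 -> Y = -0.308 ✓
  P = 1.662 -> Y = -2.762 ✓
All samples match this transformation.

(c) -P²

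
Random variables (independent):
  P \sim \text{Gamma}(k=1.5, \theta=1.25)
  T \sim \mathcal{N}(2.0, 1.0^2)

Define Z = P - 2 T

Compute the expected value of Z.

E[Z] = 1*E[P] - 2*E[T]
E[P] = 1.875
E[T] = 2
E[Z] = 1*1.875 - 2*2 = -2.125

-2.125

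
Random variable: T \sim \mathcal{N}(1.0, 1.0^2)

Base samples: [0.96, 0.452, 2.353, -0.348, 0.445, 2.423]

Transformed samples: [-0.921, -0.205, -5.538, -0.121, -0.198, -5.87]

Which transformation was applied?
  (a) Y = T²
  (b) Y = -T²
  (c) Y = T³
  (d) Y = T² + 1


Checking option (b) Y = -T²:
  T = 0.96 -> Y = -0.921 ✓
  T = 0.452 -> Y = -0.205 ✓
  T = 2.353 -> Y = -5.538 ✓
All samples match this transformation.

(b) -T²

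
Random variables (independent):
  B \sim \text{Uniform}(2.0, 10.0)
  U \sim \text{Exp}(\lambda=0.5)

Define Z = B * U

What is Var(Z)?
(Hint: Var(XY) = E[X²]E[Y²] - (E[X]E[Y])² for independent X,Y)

Var(XY) = E[X²]E[Y²] - (E[X]E[Y])²
E[B] = 6, Var(B) = 5.3333333
E[U] = 2, Var(U) = 4
E[B²] = 5.3333333 + 6² = 41.333333
E[U²] = 4 + 2² = 8
Var(Z) = 41.333333*8 - (6*2)²
= 330.66667 - 144 = 186.66667

186.66667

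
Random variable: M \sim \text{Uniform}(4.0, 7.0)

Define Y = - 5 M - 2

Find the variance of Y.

For Y = aM + b: Var(Y) = a² * Var(M)
Var(M) = (7 - 4)^2/12 = 0.75
Var(Y) = (-5)² * 0.75 = 25 * 0.75 = 18.75

18.75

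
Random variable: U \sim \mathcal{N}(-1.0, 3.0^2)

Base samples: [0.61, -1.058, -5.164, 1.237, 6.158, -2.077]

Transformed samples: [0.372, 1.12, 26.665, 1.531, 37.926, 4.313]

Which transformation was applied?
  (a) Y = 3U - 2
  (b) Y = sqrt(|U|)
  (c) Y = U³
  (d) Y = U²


Checking option (d) Y = U²:
  U = 0.61 -> Y = 0.372 ✓
  U = -1.058 -> Y = 1.12 ✓
  U = -5.164 -> Y = 26.665 ✓
All samples match this transformation.

(d) U²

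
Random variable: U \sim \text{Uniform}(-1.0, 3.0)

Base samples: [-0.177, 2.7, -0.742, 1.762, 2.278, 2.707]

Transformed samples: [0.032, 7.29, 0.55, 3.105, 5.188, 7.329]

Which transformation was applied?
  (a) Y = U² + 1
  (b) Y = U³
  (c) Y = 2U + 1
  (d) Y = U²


Checking option (d) Y = U²:
  U = -0.177 -> Y = 0.032 ✓
  U = 2.7 -> Y = 7.29 ✓
  U = -0.742 -> Y = 0.55 ✓
All samples match this transformation.

(d) U²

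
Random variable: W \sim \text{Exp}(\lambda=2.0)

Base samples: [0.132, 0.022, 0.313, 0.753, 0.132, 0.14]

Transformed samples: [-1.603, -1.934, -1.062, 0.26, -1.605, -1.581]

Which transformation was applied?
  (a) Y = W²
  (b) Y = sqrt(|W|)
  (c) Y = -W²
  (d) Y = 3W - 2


Checking option (d) Y = 3W - 2:
  W = 0.132 -> Y = -1.603 ✓
  W = 0.022 -> Y = -1.934 ✓
  W = 0.313 -> Y = -1.062 ✓
All samples match this transformation.

(d) 3W - 2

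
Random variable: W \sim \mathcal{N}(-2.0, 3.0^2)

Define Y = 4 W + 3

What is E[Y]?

For Y = 4W + 3:
E[Y] = 4 * E[W] + 3
E[W] = -2.0 = -2
E[Y] = 4 * (-2) + 3 = -5

-5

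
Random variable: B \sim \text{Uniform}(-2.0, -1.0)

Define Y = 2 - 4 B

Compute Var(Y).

For Y = aB + b: Var(Y) = a² * Var(B)
Var(B) = (-1 + 2)^2/12 = 0.083333333
Var(Y) = (-4)² * 0.083333333 = 16 * 0.083333333 = 1.3333333

1.3333333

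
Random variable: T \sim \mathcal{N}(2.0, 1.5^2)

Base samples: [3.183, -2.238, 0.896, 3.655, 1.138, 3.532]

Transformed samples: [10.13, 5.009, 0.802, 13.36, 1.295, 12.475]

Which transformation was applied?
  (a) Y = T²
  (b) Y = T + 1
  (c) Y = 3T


Checking option (a) Y = T²:
  T = 3.183 -> Y = 10.13 ✓
  T = -2.238 -> Y = 5.009 ✓
  T = 0.896 -> Y = 0.802 ✓
All samples match this transformation.

(a) T²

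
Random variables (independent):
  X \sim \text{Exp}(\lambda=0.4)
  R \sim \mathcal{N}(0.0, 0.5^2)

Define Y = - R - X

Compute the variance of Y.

For independent RVs: Var(aX + bY) = a²Var(X) + b²Var(Y)
Var(X) = 6.25
Var(R) = 0.25
Var(Y) = (-1)²*6.25 + (-1)²*0.25
= 1*6.25 + 1*0.25 = 6.5

6.5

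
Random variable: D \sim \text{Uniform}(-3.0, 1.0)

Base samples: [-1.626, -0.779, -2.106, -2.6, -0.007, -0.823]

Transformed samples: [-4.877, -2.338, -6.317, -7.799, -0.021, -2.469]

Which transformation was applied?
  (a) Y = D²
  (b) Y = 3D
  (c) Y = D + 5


Checking option (b) Y = 3D:
  D = -1.626 -> Y = -4.877 ✓
  D = -0.779 -> Y = -2.338 ✓
  D = -2.106 -> Y = -6.317 ✓
All samples match this transformation.

(b) 3D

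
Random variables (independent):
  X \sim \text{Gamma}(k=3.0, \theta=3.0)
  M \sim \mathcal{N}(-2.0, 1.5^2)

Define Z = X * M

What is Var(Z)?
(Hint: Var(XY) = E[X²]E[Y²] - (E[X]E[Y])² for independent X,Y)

Var(XY) = E[X²]E[Y²] - (E[X]E[Y])²
E[X] = 9, Var(X) = 27
E[M] = -2, Var(M) = 2.25
E[X²] = 27 + 9² = 108
E[M²] = 2.25 + (-2)² = 6.25
Var(Z) = 108*6.25 - (9*(-2))²
= 675 - 324 = 351

351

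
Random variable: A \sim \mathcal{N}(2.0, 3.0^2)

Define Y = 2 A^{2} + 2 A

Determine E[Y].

E[Y] = 2*E[A²] + 2*E[A]
E[A] = 2
E[A²] = Var(A) + (E[A])² = 9 + 4 = 13
E[Y] = 2*13 + 2*2 = 30

30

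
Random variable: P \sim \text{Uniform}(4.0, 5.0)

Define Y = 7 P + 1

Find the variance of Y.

For Y = aP + b: Var(Y) = a² * Var(P)
Var(P) = (5 - 4)^2/12 = 0.083333333
Var(Y) = 7² * 0.083333333 = 49 * 0.083333333 = 4.0833333

4.0833333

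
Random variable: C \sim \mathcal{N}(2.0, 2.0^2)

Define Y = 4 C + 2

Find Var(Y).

For Y = aC + b: Var(Y) = a² * Var(C)
Var(C) = 2.0^2 = 4
Var(Y) = 4² * 4 = 16 * 4 = 64

64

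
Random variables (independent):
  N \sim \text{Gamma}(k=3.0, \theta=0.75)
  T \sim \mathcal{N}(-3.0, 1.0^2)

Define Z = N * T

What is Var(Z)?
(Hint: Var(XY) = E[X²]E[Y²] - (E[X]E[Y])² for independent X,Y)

Var(XY) = E[X²]E[Y²] - (E[X]E[Y])²
E[N] = 2.25, Var(N) = 1.6875
E[T] = -3, Var(T) = 1
E[N²] = 1.6875 + 2.25² = 6.75
E[T²] = 1 + (-3)² = 10
Var(Z) = 6.75*10 - (2.25*(-3))²
= 67.5 - 45.5625 = 21.9375

21.9375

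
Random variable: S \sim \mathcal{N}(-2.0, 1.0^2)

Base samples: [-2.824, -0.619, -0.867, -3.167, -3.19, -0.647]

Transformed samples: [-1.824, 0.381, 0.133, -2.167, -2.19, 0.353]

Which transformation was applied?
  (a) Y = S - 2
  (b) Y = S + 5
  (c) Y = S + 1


Checking option (c) Y = S + 1:
  S = -2.824 -> Y = -1.824 ✓
  S = -0.619 -> Y = 0.381 ✓
  S = -0.867 -> Y = 0.133 ✓
All samples match this transformation.

(c) S + 1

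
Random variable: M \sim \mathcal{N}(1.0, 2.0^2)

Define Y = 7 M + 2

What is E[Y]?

For Y = 7M + 2:
E[Y] = 7 * E[M] + 2
E[M] = 1.0 = 1
E[Y] = 7 * 1 + 2 = 9

9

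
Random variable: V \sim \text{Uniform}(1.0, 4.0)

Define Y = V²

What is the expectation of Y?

Using E[X²] = Var(X) + (E[X])²:
E[V] = 2.5
Var(V) = (4 - 1)^2/12 = 0.75
E[V²] = 0.75 + 2.5² = 0.75 + 6.25 = 7

7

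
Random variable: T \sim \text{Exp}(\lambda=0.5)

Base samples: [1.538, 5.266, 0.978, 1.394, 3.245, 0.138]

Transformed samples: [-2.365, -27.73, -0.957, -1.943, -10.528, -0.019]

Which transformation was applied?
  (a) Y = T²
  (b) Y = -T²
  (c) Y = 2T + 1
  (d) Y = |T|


Checking option (b) Y = -T²:
  T = 1.538 -> Y = -2.365 ✓
  T = 5.266 -> Y = -27.73 ✓
  T = 0.978 -> Y = -0.957 ✓
All samples match this transformation.

(b) -T²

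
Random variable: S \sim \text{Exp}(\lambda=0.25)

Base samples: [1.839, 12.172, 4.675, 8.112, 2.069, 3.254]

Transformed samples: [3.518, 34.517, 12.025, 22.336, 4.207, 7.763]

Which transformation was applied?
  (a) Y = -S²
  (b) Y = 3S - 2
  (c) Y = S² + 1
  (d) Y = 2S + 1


Checking option (b) Y = 3S - 2:
  S = 1.839 -> Y = 3.518 ✓
  S = 12.172 -> Y = 34.517 ✓
  S = 4.675 -> Y = 12.025 ✓
All samples match this transformation.

(b) 3S - 2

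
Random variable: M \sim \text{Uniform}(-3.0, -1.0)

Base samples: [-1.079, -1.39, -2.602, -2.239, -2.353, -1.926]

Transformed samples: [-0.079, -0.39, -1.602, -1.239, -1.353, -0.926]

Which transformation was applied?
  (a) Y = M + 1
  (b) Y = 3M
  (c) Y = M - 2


Checking option (a) Y = M + 1:
  M = -1.079 -> Y = -0.079 ✓
  M = -1.39 -> Y = -0.39 ✓
  M = -2.602 -> Y = -1.602 ✓
All samples match this transformation.

(a) M + 1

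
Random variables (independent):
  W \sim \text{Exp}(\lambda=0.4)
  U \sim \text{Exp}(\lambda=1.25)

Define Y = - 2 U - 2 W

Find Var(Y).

For independent RVs: Var(aX + bY) = a²Var(X) + b²Var(Y)
Var(W) = 6.25
Var(U) = 0.64
Var(Y) = (-2)²*6.25 + (-2)²*0.64
= 4*6.25 + 4*0.64 = 27.56

27.56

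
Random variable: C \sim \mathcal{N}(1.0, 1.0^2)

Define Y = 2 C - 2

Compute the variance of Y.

For Y = aC + b: Var(Y) = a² * Var(C)
Var(C) = 1.0^2 = 1
Var(Y) = 2² * 1 = 4 * 1 = 4

4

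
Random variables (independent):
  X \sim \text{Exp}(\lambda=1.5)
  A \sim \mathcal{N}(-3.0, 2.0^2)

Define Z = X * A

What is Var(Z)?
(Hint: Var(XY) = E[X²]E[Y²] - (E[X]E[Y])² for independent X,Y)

Var(XY) = E[X²]E[Y²] - (E[X]E[Y])²
E[X] = 0.66666667, Var(X) = 0.44444444
E[A] = -3, Var(A) = 4
E[X²] = 0.44444444 + 0.66666667² = 0.88888889
E[A²] = 4 + (-3)² = 13
Var(Z) = 0.88888889*13 - (0.66666667*(-3))²
= 11.555556 - 4 = 7.5555556

7.5555556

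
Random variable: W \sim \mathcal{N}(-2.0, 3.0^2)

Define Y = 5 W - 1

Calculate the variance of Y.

For Y = aW + b: Var(Y) = a² * Var(W)
Var(W) = 3.0^2 = 9
Var(Y) = 5² * 9 = 25 * 9 = 225

225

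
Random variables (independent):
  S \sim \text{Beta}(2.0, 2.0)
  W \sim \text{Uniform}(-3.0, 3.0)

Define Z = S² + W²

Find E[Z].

E[Z] = E[S²] + E[W²]
E[S²] = Var(S) + E[S]² = 0.05 + 0.25 = 0.3
E[W²] = Var(W) + E[W]² = 3 + 0 = 3
E[Z] = 0.3 + 3 = 3.3

3.3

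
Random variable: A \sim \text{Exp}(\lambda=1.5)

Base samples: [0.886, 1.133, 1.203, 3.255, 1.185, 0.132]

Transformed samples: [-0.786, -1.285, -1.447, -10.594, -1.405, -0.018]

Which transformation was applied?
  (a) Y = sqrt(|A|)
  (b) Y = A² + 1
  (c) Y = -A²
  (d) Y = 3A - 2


Checking option (c) Y = -A²:
  A = 0.886 -> Y = -0.786 ✓
  A = 1.133 -> Y = -1.285 ✓
  A = 1.203 -> Y = -1.447 ✓
All samples match this transformation.

(c) -A²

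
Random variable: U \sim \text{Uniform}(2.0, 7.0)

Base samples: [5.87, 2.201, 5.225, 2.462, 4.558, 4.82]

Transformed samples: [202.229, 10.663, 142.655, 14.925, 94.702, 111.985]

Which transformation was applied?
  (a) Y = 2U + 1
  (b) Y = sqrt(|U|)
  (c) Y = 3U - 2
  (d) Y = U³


Checking option (d) Y = U³:
  U = 5.87 -> Y = 202.229 ✓
  U = 2.201 -> Y = 10.663 ✓
  U = 5.225 -> Y = 142.655 ✓
All samples match this transformation.

(d) U³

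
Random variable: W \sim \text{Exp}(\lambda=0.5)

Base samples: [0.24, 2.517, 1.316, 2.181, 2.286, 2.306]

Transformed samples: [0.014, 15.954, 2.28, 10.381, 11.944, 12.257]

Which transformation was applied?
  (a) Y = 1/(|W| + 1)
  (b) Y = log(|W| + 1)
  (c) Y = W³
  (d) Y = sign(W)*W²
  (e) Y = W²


Checking option (c) Y = W³:
  W = 0.24 -> Y = 0.014 ✓
  W = 2.517 -> Y = 15.954 ✓
  W = 1.316 -> Y = 2.28 ✓
All samples match this transformation.

(c) W³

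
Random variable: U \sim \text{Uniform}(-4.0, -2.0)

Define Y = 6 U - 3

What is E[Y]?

For Y = 6U - 3:
E[Y] = 6 * E[U] - 3
E[U] = (-4 - 2)/2 = -3
E[Y] = 6 * (-3) - 3 = -21

-21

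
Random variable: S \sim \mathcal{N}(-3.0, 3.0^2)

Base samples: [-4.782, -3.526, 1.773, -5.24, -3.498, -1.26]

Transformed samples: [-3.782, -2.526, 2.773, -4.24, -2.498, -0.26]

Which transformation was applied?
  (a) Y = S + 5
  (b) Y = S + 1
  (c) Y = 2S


Checking option (b) Y = S + 1:
  S = -4.782 -> Y = -3.782 ✓
  S = -3.526 -> Y = -2.526 ✓
  S = 1.773 -> Y = 2.773 ✓
All samples match this transformation.

(b) S + 1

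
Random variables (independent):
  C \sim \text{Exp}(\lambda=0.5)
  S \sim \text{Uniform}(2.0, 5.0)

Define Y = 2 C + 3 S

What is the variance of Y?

For independent RVs: Var(aX + bY) = a²Var(X) + b²Var(Y)
Var(C) = 4
Var(S) = 0.75
Var(Y) = 2²*4 + 3²*0.75
= 4*4 + 9*0.75 = 22.75

22.75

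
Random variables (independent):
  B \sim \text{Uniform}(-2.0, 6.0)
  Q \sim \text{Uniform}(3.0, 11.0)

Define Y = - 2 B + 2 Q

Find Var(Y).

For independent RVs: Var(aX + bY) = a²Var(X) + b²Var(Y)
Var(B) = 5.3333333
Var(Q) = 5.3333333
Var(Y) = (-2)²*5.3333333 + 2²*5.3333333
= 4*5.3333333 + 4*5.3333333 = 42.666667

42.666667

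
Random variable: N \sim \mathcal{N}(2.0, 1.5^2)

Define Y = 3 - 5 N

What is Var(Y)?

For Y = aN + b: Var(Y) = a² * Var(N)
Var(N) = 1.5^2 = 2.25
Var(Y) = (-5)² * 2.25 = 25 * 2.25 = 56.25

56.25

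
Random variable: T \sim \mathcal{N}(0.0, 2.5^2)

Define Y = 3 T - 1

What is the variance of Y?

For Y = aT + b: Var(Y) = a² * Var(T)
Var(T) = 2.5^2 = 6.25
Var(Y) = 3² * 6.25 = 9 * 6.25 = 56.25

56.25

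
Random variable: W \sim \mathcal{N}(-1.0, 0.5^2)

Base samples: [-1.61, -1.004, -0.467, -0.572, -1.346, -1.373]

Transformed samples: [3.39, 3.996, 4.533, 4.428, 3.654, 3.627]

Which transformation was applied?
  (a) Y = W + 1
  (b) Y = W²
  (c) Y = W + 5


Checking option (c) Y = W + 5:
  W = -1.61 -> Y = 3.39 ✓
  W = -1.004 -> Y = 3.996 ✓
  W = -0.467 -> Y = 4.533 ✓
All samples match this transformation.

(c) W + 5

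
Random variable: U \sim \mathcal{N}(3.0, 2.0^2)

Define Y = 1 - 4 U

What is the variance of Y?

For Y = aU + b: Var(Y) = a² * Var(U)
Var(U) = 2.0^2 = 4
Var(Y) = (-4)² * 4 = 16 * 4 = 64

64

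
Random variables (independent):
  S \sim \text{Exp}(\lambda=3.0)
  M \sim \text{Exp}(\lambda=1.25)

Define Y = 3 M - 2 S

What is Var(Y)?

For independent RVs: Var(aX + bY) = a²Var(X) + b²Var(Y)
Var(S) = 0.11111111
Var(M) = 0.64
Var(Y) = (-2)²*0.11111111 + 3²*0.64
= 4*0.11111111 + 9*0.64 = 6.2044444

6.2044444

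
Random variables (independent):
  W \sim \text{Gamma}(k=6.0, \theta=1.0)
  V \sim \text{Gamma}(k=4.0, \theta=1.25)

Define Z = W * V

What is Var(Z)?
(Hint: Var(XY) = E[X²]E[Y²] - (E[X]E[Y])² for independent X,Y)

Var(XY) = E[X²]E[Y²] - (E[X]E[Y])²
E[W] = 6, Var(W) = 6
E[V] = 5, Var(V) = 6.25
E[W²] = 6 + 6² = 42
E[V²] = 6.25 + 5² = 31.25
Var(Z) = 42*31.25 - (6*5)²
= 1312.5 - 900 = 412.5

412.5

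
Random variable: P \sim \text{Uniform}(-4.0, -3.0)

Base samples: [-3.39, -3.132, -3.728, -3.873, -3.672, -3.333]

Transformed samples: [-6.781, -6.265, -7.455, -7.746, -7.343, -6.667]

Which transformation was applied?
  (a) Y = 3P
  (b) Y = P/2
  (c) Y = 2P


Checking option (c) Y = 2P:
  P = -3.39 -> Y = -6.781 ✓
  P = -3.132 -> Y = -6.265 ✓
  P = -3.728 -> Y = -7.455 ✓
All samples match this transformation.

(c) 2P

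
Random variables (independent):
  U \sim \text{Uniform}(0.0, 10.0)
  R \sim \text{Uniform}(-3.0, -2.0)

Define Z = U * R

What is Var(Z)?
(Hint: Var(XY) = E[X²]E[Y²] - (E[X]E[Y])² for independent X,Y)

Var(XY) = E[X²]E[Y²] - (E[X]E[Y])²
E[U] = 5, Var(U) = 8.3333333
E[R] = -2.5, Var(R) = 0.083333333
E[U²] = 8.3333333 + 5² = 33.333333
E[R²] = 0.083333333 + (-2.5)² = 6.3333333
Var(Z) = 33.333333*6.3333333 - (5*(-2.5))²
= 211.11111 - 156.25 = 54.861111

54.861111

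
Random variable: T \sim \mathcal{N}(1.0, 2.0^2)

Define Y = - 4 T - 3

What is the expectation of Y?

For Y = -4T - 3:
E[Y] = -4 * E[T] - 3
E[T] = 1.0 = 1
E[Y] = -4 * 1 - 3 = -7

-7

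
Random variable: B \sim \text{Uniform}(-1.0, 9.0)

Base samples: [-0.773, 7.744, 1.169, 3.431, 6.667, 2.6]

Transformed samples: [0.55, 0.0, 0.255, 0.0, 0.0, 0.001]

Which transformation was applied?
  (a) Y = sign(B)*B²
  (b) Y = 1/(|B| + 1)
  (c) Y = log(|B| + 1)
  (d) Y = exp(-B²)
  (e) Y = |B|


Checking option (d) Y = exp(-B²):
  B = -0.773 -> Y = 0.55 ✓
  B = 7.744 -> Y = 0.0 ✓
  B = 1.169 -> Y = 0.255 ✓
All samples match this transformation.

(d) exp(-B²)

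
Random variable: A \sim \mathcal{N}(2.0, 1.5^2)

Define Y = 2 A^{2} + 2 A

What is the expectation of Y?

E[Y] = 2*E[A²] + 2*E[A]
E[A] = 2
E[A²] = Var(A) + (E[A])² = 2.25 + 4 = 6.25
E[Y] = 2*6.25 + 2*2 = 16.5

16.5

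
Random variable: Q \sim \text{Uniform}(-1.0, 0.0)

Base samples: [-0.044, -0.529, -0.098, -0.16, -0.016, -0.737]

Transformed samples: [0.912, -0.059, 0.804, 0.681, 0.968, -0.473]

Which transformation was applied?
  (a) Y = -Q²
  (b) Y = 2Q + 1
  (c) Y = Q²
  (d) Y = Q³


Checking option (b) Y = 2Q + 1:
  Q = -0.044 -> Y = 0.912 ✓
  Q = -0.529 -> Y = -0.059 ✓
  Q = -0.098 -> Y = 0.804 ✓
All samples match this transformation.

(b) 2Q + 1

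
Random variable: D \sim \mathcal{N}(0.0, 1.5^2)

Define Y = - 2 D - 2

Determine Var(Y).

For Y = aD + b: Var(Y) = a² * Var(D)
Var(D) = 1.5^2 = 2.25
Var(Y) = (-2)² * 2.25 = 4 * 2.25 = 9

9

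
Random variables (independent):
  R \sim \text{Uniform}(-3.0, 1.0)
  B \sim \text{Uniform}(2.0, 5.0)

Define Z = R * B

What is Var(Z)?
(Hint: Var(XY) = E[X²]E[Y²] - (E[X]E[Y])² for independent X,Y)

Var(XY) = E[X²]E[Y²] - (E[X]E[Y])²
E[R] = -1, Var(R) = 1.3333333
E[B] = 3.5, Var(B) = 0.75
E[R²] = 1.3333333 + (-1)² = 2.3333333
E[B²] = 0.75 + 3.5² = 13
Var(Z) = 2.3333333*13 - (-1*3.5)²
= 30.333333 - 12.25 = 18.083333

18.083333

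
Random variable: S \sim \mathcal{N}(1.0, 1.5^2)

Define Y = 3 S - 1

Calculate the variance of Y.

For Y = aS + b: Var(Y) = a² * Var(S)
Var(S) = 1.5^2 = 2.25
Var(Y) = 3² * 2.25 = 9 * 2.25 = 20.25

20.25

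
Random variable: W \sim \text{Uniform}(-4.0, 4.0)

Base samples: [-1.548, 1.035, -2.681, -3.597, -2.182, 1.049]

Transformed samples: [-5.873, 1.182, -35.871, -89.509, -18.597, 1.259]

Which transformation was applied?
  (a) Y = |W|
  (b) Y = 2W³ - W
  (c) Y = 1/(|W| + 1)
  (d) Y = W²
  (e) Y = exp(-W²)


Checking option (b) Y = 2W³ - W:
  W = -1.548 -> Y = -5.873 ✓
  W = 1.035 -> Y = 1.182 ✓
  W = -2.681 -> Y = -35.871 ✓
All samples match this transformation.

(b) 2W³ - W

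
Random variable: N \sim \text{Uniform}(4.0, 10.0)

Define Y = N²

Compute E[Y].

E[N²] = Var(N) + (E[N])² = 3 + 49 = 52

52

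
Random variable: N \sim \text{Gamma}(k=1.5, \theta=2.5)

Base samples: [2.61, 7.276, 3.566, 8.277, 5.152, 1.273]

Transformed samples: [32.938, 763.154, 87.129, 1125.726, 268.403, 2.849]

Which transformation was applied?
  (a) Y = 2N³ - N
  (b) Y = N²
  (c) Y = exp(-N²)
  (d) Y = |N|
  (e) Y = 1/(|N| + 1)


Checking option (a) Y = 2N³ - N:
  N = 2.61 -> Y = 32.938 ✓
  N = 7.276 -> Y = 763.154 ✓
  N = 3.566 -> Y = 87.129 ✓
All samples match this transformation.

(a) 2N³ - N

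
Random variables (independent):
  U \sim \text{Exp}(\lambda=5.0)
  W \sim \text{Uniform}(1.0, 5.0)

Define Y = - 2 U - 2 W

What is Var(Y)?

For independent RVs: Var(aX + bY) = a²Var(X) + b²Var(Y)
Var(U) = 0.04
Var(W) = 1.3333333
Var(Y) = (-2)²*0.04 + (-2)²*1.3333333
= 4*0.04 + 4*1.3333333 = 5.4933333

5.4933333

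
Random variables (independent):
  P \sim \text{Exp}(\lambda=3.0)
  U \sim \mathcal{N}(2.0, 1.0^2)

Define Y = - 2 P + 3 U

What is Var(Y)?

For independent RVs: Var(aX + bY) = a²Var(X) + b²Var(Y)
Var(P) = 0.11111111
Var(U) = 1
Var(Y) = (-2)²*0.11111111 + 3²*1
= 4*0.11111111 + 9*1 = 9.4444444

9.4444444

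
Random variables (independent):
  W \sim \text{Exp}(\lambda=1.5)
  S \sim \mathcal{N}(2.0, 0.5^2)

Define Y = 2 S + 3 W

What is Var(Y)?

For independent RVs: Var(aX + bY) = a²Var(X) + b²Var(Y)
Var(W) = 0.44444444
Var(S) = 0.25
Var(Y) = 3²*0.44444444 + 2²*0.25
= 9*0.44444444 + 4*0.25 = 5

5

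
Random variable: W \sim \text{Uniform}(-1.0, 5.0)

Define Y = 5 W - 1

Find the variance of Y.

For Y = aW + b: Var(Y) = a² * Var(W)
Var(W) = (5 + 1)^2/12 = 3
Var(Y) = 5² * 3 = 25 * 3 = 75

75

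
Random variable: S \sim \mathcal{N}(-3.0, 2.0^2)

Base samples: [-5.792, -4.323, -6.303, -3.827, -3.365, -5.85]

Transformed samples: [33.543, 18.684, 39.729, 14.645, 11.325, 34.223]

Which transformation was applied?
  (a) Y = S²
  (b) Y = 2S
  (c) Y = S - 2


Checking option (a) Y = S²:
  S = -5.792 -> Y = 33.543 ✓
  S = -4.323 -> Y = 18.684 ✓
  S = -6.303 -> Y = 39.729 ✓
All samples match this transformation.

(a) S²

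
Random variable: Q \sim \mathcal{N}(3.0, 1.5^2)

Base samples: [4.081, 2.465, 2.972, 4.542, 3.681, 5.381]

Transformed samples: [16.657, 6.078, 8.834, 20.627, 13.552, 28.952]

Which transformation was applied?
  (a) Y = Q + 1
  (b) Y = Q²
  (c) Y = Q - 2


Checking option (b) Y = Q²:
  Q = 4.081 -> Y = 16.657 ✓
  Q = 2.465 -> Y = 6.078 ✓
  Q = 2.972 -> Y = 8.834 ✓
All samples match this transformation.

(b) Q²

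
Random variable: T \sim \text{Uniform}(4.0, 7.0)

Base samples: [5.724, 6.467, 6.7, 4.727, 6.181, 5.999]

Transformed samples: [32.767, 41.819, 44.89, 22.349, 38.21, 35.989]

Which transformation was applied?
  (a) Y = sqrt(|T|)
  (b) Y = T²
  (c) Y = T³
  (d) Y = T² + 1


Checking option (b) Y = T²:
  T = 5.724 -> Y = 32.767 ✓
  T = 6.467 -> Y = 41.819 ✓
  T = 6.7 -> Y = 44.89 ✓
All samples match this transformation.

(b) T²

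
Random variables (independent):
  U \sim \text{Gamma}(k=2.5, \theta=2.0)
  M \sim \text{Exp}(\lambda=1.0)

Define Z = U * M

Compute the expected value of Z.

For independent RVs: E[XY] = E[X]*E[Y]
E[U] = 5
E[M] = 1
E[Z] = 5 * 1 = 5

5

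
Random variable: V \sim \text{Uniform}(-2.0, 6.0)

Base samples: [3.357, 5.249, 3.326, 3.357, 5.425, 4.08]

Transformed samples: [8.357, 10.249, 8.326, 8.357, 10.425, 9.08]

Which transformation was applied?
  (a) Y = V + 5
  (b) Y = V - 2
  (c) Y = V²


Checking option (a) Y = V + 5:
  V = 3.357 -> Y = 8.357 ✓
  V = 5.249 -> Y = 10.249 ✓
  V = 3.326 -> Y = 8.326 ✓
All samples match this transformation.

(a) V + 5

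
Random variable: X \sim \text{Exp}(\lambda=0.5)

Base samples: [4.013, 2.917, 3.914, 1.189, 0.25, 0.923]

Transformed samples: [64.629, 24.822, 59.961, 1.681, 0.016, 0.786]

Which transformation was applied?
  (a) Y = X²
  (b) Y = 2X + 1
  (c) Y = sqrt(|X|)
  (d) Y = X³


Checking option (d) Y = X³:
  X = 4.013 -> Y = 64.629 ✓
  X = 2.917 -> Y = 24.822 ✓
  X = 3.914 -> Y = 59.961 ✓
All samples match this transformation.

(d) X³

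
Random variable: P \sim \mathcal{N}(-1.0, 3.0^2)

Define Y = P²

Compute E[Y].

E[P²] = Var(P) + (E[P])² = 9 + 1 = 10

10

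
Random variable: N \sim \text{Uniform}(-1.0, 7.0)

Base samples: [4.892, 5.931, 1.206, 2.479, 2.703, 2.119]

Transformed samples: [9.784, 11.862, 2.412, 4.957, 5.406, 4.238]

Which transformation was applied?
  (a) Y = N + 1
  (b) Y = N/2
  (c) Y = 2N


Checking option (c) Y = 2N:
  N = 4.892 -> Y = 9.784 ✓
  N = 5.931 -> Y = 11.862 ✓
  N = 1.206 -> Y = 2.412 ✓
All samples match this transformation.

(c) 2N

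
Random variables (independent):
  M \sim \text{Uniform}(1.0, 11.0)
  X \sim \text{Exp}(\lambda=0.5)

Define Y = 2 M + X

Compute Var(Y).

For independent RVs: Var(aX + bY) = a²Var(X) + b²Var(Y)
Var(M) = 8.3333333
Var(X) = 4
Var(Y) = 2²*8.3333333 + 1²*4
= 4*8.3333333 + 1*4 = 37.333333

37.333333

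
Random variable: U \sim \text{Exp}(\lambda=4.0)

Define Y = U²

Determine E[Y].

Using E[X²] = Var(X) + (E[X])²:
E[U] = 0.25
Var(U) = 1/4.0^2 = 0.0625
E[U²] = 0.0625 + 0.25² = 0.0625 + 0.0625 = 0.125

0.125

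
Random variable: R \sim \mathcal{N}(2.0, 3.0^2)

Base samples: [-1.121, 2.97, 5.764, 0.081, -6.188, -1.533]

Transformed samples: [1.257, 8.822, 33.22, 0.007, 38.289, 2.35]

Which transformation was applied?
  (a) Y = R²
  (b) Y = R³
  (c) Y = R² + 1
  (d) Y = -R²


Checking option (a) Y = R²:
  R = -1.121 -> Y = 1.257 ✓
  R = 2.97 -> Y = 8.822 ✓
  R = 5.764 -> Y = 33.22 ✓
All samples match this transformation.

(a) R²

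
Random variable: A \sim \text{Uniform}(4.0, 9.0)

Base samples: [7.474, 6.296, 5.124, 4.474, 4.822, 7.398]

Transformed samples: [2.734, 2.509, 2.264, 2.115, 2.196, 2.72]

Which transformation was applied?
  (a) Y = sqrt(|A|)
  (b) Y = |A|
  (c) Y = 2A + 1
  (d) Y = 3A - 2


Checking option (a) Y = sqrt(|A|):
  A = 7.474 -> Y = 2.734 ✓
  A = 6.296 -> Y = 2.509 ✓
  A = 5.124 -> Y = 2.264 ✓
All samples match this transformation.

(a) sqrt(|A|)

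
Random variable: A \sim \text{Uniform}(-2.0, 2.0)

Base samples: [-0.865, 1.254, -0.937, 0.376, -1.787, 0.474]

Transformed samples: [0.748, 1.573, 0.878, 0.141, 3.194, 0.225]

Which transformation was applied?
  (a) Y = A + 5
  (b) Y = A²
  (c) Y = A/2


Checking option (b) Y = A²:
  A = -0.865 -> Y = 0.748 ✓
  A = 1.254 -> Y = 1.573 ✓
  A = -0.937 -> Y = 0.878 ✓
All samples match this transformation.

(b) A²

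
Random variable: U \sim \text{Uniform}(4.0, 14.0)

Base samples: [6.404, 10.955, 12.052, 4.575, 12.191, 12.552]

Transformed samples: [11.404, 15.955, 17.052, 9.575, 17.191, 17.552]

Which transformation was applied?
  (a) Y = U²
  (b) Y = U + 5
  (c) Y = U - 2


Checking option (b) Y = U + 5:
  U = 6.404 -> Y = 11.404 ✓
  U = 10.955 -> Y = 15.955 ✓
  U = 12.052 -> Y = 17.052 ✓
All samples match this transformation.

(b) U + 5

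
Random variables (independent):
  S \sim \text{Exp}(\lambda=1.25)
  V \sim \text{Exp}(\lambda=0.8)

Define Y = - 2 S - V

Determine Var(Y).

For independent RVs: Var(aX + bY) = a²Var(X) + b²Var(Y)
Var(S) = 0.64
Var(V) = 1.5625
Var(Y) = (-2)²*0.64 + (-1)²*1.5625
= 4*0.64 + 1*1.5625 = 4.1225

4.1225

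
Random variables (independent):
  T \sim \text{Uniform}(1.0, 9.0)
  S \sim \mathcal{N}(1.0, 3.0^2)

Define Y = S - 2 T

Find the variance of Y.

For independent RVs: Var(aX + bY) = a²Var(X) + b²Var(Y)
Var(T) = 5.3333333
Var(S) = 9
Var(Y) = (-2)²*5.3333333 + 1²*9
= 4*5.3333333 + 1*9 = 30.333333

30.333333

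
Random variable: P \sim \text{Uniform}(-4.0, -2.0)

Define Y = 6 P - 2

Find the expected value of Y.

For Y = 6P - 2:
E[Y] = 6 * E[P] - 2
E[P] = (-4 - 2)/2 = -3
E[Y] = 6 * (-3) - 2 = -20

-20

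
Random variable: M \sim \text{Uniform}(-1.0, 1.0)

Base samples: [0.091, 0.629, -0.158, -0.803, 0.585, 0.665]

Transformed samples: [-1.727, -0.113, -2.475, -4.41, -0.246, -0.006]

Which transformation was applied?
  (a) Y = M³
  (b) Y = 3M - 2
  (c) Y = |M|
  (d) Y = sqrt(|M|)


Checking option (b) Y = 3M - 2:
  M = 0.091 -> Y = -1.727 ✓
  M = 0.629 -> Y = -0.113 ✓
  M = -0.158 -> Y = -2.475 ✓
All samples match this transformation.

(b) 3M - 2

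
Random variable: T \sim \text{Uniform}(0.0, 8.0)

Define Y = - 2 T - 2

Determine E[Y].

For Y = -2T - 2:
E[Y] = -2 * E[T] - 2
E[T] = (0 + 8)/2 = 4
E[Y] = -2 * 4 - 2 = -10

-10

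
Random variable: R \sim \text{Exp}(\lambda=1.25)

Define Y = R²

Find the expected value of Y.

Using E[X²] = Var(X) + (E[X])²:
E[R] = 0.8
Var(R) = 1/1.25^2 = 0.64
E[R²] = 0.64 + 0.8² = 0.64 + 0.64 = 1.28

1.28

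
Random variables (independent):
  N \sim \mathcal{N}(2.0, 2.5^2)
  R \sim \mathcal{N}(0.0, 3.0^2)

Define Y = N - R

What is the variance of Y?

For independent RVs: Var(aX + bY) = a²Var(X) + b²Var(Y)
Var(N) = 6.25
Var(R) = 9
Var(Y) = 1²*6.25 + (-1)²*9
= 1*6.25 + 1*9 = 15.25

15.25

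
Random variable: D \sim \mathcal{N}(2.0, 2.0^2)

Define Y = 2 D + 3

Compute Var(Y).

For Y = aD + b: Var(Y) = a² * Var(D)
Var(D) = 2.0^2 = 4
Var(Y) = 2² * 4 = 4 * 4 = 16

16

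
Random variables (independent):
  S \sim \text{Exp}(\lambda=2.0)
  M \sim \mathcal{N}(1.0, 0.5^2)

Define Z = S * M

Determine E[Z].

For independent RVs: E[XY] = E[X]*E[Y]
E[S] = 0.5
E[M] = 1
E[Z] = 0.5 * 1 = 0.5

0.5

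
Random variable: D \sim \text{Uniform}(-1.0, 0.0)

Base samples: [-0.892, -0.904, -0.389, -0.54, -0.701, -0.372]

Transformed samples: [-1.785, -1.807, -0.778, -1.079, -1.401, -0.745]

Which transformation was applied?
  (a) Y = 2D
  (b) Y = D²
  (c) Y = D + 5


Checking option (a) Y = 2D:
  D = -0.892 -> Y = -1.785 ✓
  D = -0.904 -> Y = -1.807 ✓
  D = -0.389 -> Y = -0.778 ✓
All samples match this transformation.

(a) 2D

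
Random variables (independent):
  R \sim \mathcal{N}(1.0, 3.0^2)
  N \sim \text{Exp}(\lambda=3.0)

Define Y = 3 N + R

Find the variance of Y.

For independent RVs: Var(aX + bY) = a²Var(X) + b²Var(Y)
Var(R) = 9
Var(N) = 0.11111111
Var(Y) = 1²*9 + 3²*0.11111111
= 1*9 + 9*0.11111111 = 10

10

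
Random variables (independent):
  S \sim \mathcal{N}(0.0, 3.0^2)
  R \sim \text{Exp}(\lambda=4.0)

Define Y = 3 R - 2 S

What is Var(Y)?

For independent RVs: Var(aX + bY) = a²Var(X) + b²Var(Y)
Var(S) = 9
Var(R) = 0.0625
Var(Y) = (-2)²*9 + 3²*0.0625
= 4*9 + 9*0.0625 = 36.5625

36.5625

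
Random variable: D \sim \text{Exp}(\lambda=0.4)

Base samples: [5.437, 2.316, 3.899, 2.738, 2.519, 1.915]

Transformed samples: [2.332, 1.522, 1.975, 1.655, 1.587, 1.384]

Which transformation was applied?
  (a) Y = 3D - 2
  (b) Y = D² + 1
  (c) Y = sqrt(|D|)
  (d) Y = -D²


Checking option (c) Y = sqrt(|D|):
  D = 5.437 -> Y = 2.332 ✓
  D = 2.316 -> Y = 1.522 ✓
  D = 3.899 -> Y = 1.975 ✓
All samples match this transformation.

(c) sqrt(|D|)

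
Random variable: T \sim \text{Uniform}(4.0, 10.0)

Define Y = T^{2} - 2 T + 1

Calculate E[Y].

E[Y] = 1*E[T²] - 2*E[T] + 1
E[T] = 7
E[T²] = Var(T) + (E[T])² = 3 + 49 = 52
E[Y] = 1*52 - 2*7 + 1 = 39

39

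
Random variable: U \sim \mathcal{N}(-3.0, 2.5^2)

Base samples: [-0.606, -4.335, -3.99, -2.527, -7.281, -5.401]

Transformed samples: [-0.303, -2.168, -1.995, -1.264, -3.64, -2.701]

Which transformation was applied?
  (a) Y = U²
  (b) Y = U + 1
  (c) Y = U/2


Checking option (c) Y = U/2:
  U = -0.606 -> Y = -0.303 ✓
  U = -4.335 -> Y = -2.168 ✓
  U = -3.99 -> Y = -1.995 ✓
All samples match this transformation.

(c) U/2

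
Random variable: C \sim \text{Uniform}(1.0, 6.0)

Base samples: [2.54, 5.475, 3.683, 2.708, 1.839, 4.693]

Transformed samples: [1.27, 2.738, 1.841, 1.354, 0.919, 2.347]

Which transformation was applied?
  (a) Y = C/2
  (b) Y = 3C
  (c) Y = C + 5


Checking option (a) Y = C/2:
  C = 2.54 -> Y = 1.27 ✓
  C = 5.475 -> Y = 2.738 ✓
  C = 3.683 -> Y = 1.841 ✓
All samples match this transformation.

(a) C/2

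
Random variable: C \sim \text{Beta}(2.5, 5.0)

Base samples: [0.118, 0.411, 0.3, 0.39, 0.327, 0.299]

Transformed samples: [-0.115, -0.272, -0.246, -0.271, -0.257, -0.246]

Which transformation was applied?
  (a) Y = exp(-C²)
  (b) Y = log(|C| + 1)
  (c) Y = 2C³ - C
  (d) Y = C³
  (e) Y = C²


Checking option (c) Y = 2C³ - C:
  C = 0.118 -> Y = -0.115 ✓
  C = 0.411 -> Y = -0.272 ✓
  C = 0.3 -> Y = -0.246 ✓
All samples match this transformation.

(c) 2C³ - C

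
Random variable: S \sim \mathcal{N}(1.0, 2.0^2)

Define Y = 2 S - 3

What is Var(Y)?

For Y = aS + b: Var(Y) = a² * Var(S)
Var(S) = 2.0^2 = 4
Var(Y) = 2² * 4 = 4 * 4 = 16

16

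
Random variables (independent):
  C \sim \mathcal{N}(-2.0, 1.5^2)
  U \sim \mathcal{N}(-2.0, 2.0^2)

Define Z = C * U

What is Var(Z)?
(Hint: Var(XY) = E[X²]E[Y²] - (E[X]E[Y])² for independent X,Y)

Var(XY) = E[X²]E[Y²] - (E[X]E[Y])²
E[C] = -2, Var(C) = 2.25
E[U] = -2, Var(U) = 4
E[C²] = 2.25 + (-2)² = 6.25
E[U²] = 4 + (-2)² = 8
Var(Z) = 6.25*8 - (-2*(-2))²
= 50 - 16 = 34

34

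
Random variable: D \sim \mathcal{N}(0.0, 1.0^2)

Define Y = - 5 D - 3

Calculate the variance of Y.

For Y = aD + b: Var(Y) = a² * Var(D)
Var(D) = 1.0^2 = 1
Var(Y) = (-5)² * 1 = 25 * 1 = 25

25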